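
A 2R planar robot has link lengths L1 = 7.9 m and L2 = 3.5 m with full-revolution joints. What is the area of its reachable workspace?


r_max = L1 + L2 = 11.4 m
r_min = |L1 - L2| = 4.4 m
Area = pi*(r_max^2 - r_min^2)
= pi*(129.96 - 19.36)
= pi * 110.6
= 347.4601 m^2


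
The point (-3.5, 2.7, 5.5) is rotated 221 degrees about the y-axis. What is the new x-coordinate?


Rotation about y-axis: x' = x*cos(theta) + z*sin(theta)
= -3.5 * -0.7547 + 5.5 * -0.6561
= -0.9668


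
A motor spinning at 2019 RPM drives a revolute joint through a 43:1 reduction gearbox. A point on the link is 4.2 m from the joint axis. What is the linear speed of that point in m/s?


omega_motor = 2019 * 2*pi/60 = 211.4292 rad/s
omega_joint = omega_motor / 43 = 4.917 rad/s
v = omega_joint * r = 4.917 * 4.2
= 20.6512 m/s


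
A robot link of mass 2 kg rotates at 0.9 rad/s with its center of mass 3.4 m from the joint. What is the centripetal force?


F = m * omega^2 * r
= 2 * 0.9^2 * 3.4
= 2 * 0.81 * 3.4
= 5.508 N


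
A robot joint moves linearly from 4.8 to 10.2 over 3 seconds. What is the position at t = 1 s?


s = t/T = 1/3 = 0.3333
p(t) = p0 + (pf-p0)*s
= 4.8 + (10.2 - 4.8) * 0.3333
= 6.6


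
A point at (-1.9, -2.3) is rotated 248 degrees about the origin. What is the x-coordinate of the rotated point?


x' = x*cos(theta) - y*sin(theta)
cos(248 deg) = -0.3746, sin(248 deg) = -0.9272
x' = -1.9 * -0.3746 - -2.3 * -0.9272
= 0.7118 - 2.1325
= -1.4208


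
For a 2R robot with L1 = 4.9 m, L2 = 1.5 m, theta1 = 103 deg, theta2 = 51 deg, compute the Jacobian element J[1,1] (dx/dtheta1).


J[1,1] = -L1*sin(t1) - L2*sin(t1+t2)
= -4.9*sin(103) - 1.5*sin(154)
= -5.432


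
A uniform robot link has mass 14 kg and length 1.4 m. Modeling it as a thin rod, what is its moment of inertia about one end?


I = (1/3) * m * L^2
= (1/3) * 14 * 1.4^2
= 0.333333 * 14 * 1.96
= 9.1467 kg*m^2


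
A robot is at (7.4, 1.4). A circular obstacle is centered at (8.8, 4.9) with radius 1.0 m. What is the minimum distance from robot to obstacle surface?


center_dist = sqrt((7.4-8.8)^2 + (1.4-4.9)^2)
= sqrt(1.96 + 12.25)
= 3.7696
min_dist = center_dist - radius = 3.7696 - 1.0 = 2.7696 m


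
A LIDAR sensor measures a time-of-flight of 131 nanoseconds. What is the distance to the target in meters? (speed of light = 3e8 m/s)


tof = 131 ns = 1.31e-07 s
dist = c * tof / 2
= 3e8 * 1.31e-07 / 2
= 19.65 m


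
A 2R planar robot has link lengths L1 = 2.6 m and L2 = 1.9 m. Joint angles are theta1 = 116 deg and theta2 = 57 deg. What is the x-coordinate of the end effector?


Convert angles to radians: theta1 = 2.0246, theta2 = 0.9948
x = L1*cos(theta1) + L2*cos(theta1+theta2)
x = -1.1398 + -1.8858
x = -3.0256


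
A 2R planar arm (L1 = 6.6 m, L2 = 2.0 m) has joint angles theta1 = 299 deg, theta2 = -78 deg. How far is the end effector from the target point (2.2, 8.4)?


End effector via forward kinematics:
x = L1*cos(t1) + L2*cos(t1+t2) = 1.6903
y = L1*sin(t1) + L2*sin(t1+t2) = -7.0846
Distance to target:
d = sqrt((2.2 - 1.6903)^2 + (8.4 - -7.0846)^2)
= sqrt(0.2598 + 239.7731)
= 15.493 m


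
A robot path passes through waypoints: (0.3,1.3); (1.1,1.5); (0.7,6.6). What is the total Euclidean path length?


Segment lengths:
  seg1 = sqrt((0.8)^2 + (0.2)^2) = 0.8246
  seg2 = sqrt((-0.4)^2 + (5.1)^2) = 5.1157
Total = 5.9403


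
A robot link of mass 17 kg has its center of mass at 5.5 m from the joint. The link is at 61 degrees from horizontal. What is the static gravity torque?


tau = m*g*L*cos(angle)
= 17 * 9.81 * 5.5 * cos(61 deg)
= 17 * 9.81 * 5.5 * 0.4848
= 444.6844 Nm


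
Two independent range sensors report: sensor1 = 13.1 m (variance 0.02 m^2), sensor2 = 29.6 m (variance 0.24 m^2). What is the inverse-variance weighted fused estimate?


w1 = (1/var1) / (1/var1 + 1/var2)
   = 50.0 / (50.0 + 4.1667) = 0.9231
w2 = 1 - w1 = 0.0769
fused = w1*s1 + w2*s2 = 12.0923 + 2.2769
= 14.3692 m


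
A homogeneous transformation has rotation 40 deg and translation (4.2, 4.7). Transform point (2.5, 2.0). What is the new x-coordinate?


x' = cos(theta)*px - sin(theta)*py + tx
= 0.766*2.5 - 0.6428*2.0 + 4.2
= 4.8295


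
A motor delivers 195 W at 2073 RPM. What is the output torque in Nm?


omega = 2073 * 2*pi/60 = 217.0841 rad/s
tau = P / omega = 195 / 217.0841
= 0.8983 Nm


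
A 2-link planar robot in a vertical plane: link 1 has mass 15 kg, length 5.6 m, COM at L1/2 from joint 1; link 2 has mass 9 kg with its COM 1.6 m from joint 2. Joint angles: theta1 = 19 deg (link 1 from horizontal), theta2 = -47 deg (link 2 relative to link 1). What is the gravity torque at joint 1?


Horizontal distance from joint 1 to link-1 COM:
  x_c1 = (L1/2)*cos(t1) = 2.8 * 0.9455 = 2.6475 m
Horizontal distance from joint 1 to link-2 COM:
  x_c2 = L1*cos(t1) + Lc2*cos(t1+t2)
       = 5.6*0.9455 + 1.6*0.8829 = 6.7076 m
tau1 = m1*g*x_c1 + m2*g*x_c2
     = 15*9.81*2.6475 + 9*9.81*6.7076
     = 389.5726 + 592.2158
     = 981.7883 Nm


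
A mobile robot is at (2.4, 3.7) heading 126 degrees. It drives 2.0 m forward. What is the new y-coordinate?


y_new = y0 + d*sin(theta)
= 3.7 + 2.0*sin(126)
= 3.7 + 1.618
= 5.318


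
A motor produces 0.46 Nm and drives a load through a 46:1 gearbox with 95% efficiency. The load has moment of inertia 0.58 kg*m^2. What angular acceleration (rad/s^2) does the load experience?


tau_out = tau_motor * N * eta
= 0.46 * 46 * 0.95 = 20.102 Nm
alpha = tau_out / I = 20.102 / 0.58
= 34.6586 rad/s^2


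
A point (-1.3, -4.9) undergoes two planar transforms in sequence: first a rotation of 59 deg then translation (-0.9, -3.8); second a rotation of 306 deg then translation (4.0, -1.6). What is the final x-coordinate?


After transform 1:
x1 = cos(59)*-1.3 - sin(59)*-4.9 + -0.9 = 2.6306
y1 = sin(59)*-1.3 + cos(59)*-4.9 + -3.8 = -7.438
After transform 2:
x2 = cos(306)*2.6306 - sin(306)*-7.438 + 4.0
= -0.4713


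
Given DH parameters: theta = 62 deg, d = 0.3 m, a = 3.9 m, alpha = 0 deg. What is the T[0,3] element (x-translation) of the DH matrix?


T[0,3] = a * cos(theta)
= 3.9 * cos(62 deg)
= 3.9 * 0.4695
= 1.8309


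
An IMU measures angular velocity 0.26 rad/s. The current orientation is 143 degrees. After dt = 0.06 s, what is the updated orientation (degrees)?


delta_theta = w * dt = 0.26 * 0.06 = 0.0156 rad
= 0.8938 deg
theta_new = 143 + 0.8938 = 143.8938 deg


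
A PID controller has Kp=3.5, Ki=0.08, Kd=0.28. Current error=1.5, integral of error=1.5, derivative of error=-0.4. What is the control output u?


u = Kp*e + Ki*int(e) + Kd*de/dt
= 3.5*1.5 + 0.08*1.5 + 0.28*(-0.4)
= 5.25 + 0.12 + -0.112
= 5.258


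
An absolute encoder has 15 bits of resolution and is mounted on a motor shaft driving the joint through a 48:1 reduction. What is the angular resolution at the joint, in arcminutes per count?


counts = 2^15 = 32768
effective counts at joint = 32768 * 48 = 1572864
resolution = 360*60 / 1572864
= 0.0137 arcmin/count


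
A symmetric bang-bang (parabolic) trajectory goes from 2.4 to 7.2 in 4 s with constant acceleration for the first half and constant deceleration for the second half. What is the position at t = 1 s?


Symmetric rest-to-rest: each phase covers (pf-p0)/2 in time T/2. 0.5*a*(T/2)^2 = (pf-p0)/2 => a = 4*(pf-p0)/T^2
a = 4*(7.2-2.4)/4^2 = 1.2
t = 1 is in the acceleration phase (t <= T/2).
p = p0 + 0.5*a*t^2 = 2.4 + 0.5*1.2*1^2
= 3.0


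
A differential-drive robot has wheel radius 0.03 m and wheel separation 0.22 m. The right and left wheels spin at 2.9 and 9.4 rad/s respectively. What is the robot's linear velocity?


vR = r*wR = 0.03*2.9 = 0.087 m/s
vL = r*wL = 0.03*9.4 = 0.282 m/s
v = (vR+vL)/2 = 0.1845 m/s
omega = (vR-vL)/L = -0.8864 rad/s
linear velocity = 0.1845 m/s


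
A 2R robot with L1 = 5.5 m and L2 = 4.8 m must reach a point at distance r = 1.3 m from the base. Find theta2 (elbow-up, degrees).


cos(theta2) = (r^2 - L1^2 - L2^2) / (2*L1*L2)
cos(theta2) = (1.69 - 30.25 - 23.04) / 52.8
cos(theta2) = -0.977273
theta2 = 167.7612 degrees


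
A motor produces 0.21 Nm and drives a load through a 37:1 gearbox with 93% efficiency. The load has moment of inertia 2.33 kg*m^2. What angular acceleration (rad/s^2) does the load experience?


tau_out = tau_motor * N * eta
= 0.21 * 37 * 0.93 = 7.2261 Nm
alpha = tau_out / I = 7.2261 / 2.33
= 3.1013 rad/s^2


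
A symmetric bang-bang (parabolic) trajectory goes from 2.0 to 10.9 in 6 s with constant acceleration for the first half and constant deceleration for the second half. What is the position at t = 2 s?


Symmetric rest-to-rest: each phase covers (pf-p0)/2 in time T/2. 0.5*a*(T/2)^2 = (pf-p0)/2 => a = 4*(pf-p0)/T^2
a = 4*(10.9-2.0)/6^2 = 0.9889
t = 2 is in the acceleration phase (t <= T/2).
p = p0 + 0.5*a*t^2 = 2.0 + 0.5*0.9889*2^2
= 3.9778


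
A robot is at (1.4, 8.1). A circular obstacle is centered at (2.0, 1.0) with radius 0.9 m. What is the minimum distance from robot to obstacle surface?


center_dist = sqrt((1.4-2.0)^2 + (8.1-1.0)^2)
= sqrt(0.36 + 50.41)
= 7.1253
min_dist = center_dist - radius = 7.1253 - 0.9 = 6.2253 m


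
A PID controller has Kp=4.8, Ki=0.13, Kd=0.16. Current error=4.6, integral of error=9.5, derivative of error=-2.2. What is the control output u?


u = Kp*e + Ki*int(e) + Kd*de/dt
= 4.8*4.6 + 0.13*9.5 + 0.16*(-2.2)
= 22.08 + 1.235 + -0.352
= 22.963


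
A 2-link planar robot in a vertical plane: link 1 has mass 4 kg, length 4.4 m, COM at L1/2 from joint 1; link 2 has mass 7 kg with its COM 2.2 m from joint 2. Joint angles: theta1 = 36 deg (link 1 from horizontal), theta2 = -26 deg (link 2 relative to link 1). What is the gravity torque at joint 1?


Horizontal distance from joint 1 to link-1 COM:
  x_c1 = (L1/2)*cos(t1) = 2.2 * 0.809 = 1.7798 m
Horizontal distance from joint 1 to link-2 COM:
  x_c2 = L1*cos(t1) + Lc2*cos(t1+t2)
       = 4.4*0.809 + 2.2*0.9848 = 5.7263 m
tau1 = m1*g*x_c1 + m2*g*x_c2
     = 4*9.81*1.7798 + 7*9.81*5.7263
     = 69.8408 + 393.2217
     = 463.0625 Nm


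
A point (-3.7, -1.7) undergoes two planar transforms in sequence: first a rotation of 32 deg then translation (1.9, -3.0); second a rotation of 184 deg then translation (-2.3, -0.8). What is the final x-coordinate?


After transform 1:
x1 = cos(32)*-3.7 - sin(32)*-1.7 + 1.9 = -0.3369
y1 = sin(32)*-3.7 + cos(32)*-1.7 + -3.0 = -6.4024
After transform 2:
x2 = cos(184)*-0.3369 - sin(184)*-6.4024 + -2.3
= -2.4105


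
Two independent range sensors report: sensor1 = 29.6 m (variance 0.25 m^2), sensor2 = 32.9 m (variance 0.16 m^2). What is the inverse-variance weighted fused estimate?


w1 = (1/var1) / (1/var1 + 1/var2)
   = 4.0 / (4.0 + 6.25) = 0.3902
w2 = 1 - w1 = 0.6098
fused = w1*s1 + w2*s2 = 11.5512 + 20.061
= 31.6122 m


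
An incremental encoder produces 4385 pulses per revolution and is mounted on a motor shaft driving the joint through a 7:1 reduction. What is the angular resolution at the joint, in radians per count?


counts per rev = 4385
effective counts at joint = 4385 * 7 = 30695
resolution = 2*pi / 30695
= 2.0470e-04 rad/count


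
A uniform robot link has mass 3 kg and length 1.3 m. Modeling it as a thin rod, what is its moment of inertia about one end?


I = (1/3) * m * L^2
= (1/3) * 3 * 1.3^2
= 0.333333 * 3 * 1.69
= 1.69 kg*m^2


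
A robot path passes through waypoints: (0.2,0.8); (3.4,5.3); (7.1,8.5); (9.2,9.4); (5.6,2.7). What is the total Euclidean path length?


Segment lengths:
  seg1 = sqrt((3.2)^2 + (4.5)^2) = 5.5218
  seg2 = sqrt((3.7)^2 + (3.2)^2) = 4.8918
  seg3 = sqrt((2.1)^2 + (0.9)^2) = 2.2847
  seg4 = sqrt((-3.6)^2 + (-6.7)^2) = 7.6059
Total = 20.3043


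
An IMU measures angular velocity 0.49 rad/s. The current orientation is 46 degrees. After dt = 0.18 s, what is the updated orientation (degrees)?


delta_theta = w * dt = 0.49 * 0.18 = 0.0882 rad
= 5.0535 deg
theta_new = 46 + 5.0535 = 51.0535 deg


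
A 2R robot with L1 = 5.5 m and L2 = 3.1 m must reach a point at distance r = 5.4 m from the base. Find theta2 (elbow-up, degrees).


cos(theta2) = (r^2 - L1^2 - L2^2) / (2*L1*L2)
cos(theta2) = (29.16 - 30.25 - 9.61) / 34.1
cos(theta2) = -0.313783
theta2 = 108.2874 degrees


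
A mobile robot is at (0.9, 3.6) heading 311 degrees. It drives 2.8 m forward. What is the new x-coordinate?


x_new = x0 + d*cos(theta)
= 0.9 + 2.8*cos(311)
= 0.9 + 1.837
= 2.737


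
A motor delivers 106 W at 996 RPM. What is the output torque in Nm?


omega = 996 * 2*pi/60 = 104.3009 rad/s
tau = P / omega = 106 / 104.3009
= 1.0163 Nm


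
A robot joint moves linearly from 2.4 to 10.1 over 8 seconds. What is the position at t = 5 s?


s = t/T = 5/8 = 0.625
p(t) = p0 + (pf-p0)*s
= 2.4 + (10.1 - 2.4) * 0.625
= 7.2125


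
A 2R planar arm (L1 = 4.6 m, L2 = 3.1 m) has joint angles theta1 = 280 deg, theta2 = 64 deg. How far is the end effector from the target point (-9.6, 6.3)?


End effector via forward kinematics:
x = L1*cos(t1) + L2*cos(t1+t2) = 3.7787
y = L1*sin(t1) + L2*sin(t1+t2) = -5.3846
Distance to target:
d = sqrt((-9.6 - 3.7787)^2 + (6.3 - -5.3846)^2)
= sqrt(178.9894 + 136.5297)
= 17.7629 m


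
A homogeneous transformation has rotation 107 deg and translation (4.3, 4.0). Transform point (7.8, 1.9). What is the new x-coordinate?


x' = cos(theta)*px - sin(theta)*py + tx
= -0.2924*7.8 - 0.9563*1.9 + 4.3
= 0.2025


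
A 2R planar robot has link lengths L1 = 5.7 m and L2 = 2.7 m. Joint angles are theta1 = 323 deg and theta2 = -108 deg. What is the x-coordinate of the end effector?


Convert angles to radians: theta1 = 5.6374, theta2 = -1.885
x = L1*cos(theta1) + L2*cos(theta1+theta2)
x = 4.5522 + -2.2117
x = 2.3405


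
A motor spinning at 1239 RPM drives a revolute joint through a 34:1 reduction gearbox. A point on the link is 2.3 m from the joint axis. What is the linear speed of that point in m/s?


omega_motor = 1239 * 2*pi/60 = 129.7478 rad/s
omega_joint = omega_motor / 34 = 3.8161 rad/s
v = omega_joint * r = 3.8161 * 2.3
= 8.7771 m/s


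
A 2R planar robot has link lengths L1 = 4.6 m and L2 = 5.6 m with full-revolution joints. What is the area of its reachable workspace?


r_max = L1 + L2 = 10.2 m
r_min = |L1 - L2| = 1.0 m
Area = pi*(r_max^2 - r_min^2)
= pi*(104.04 - 1.0)
= pi * 103.04
= 323.7097 m^2


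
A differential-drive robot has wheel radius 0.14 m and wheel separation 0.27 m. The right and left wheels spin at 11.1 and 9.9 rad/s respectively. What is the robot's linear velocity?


vR = r*wR = 0.14*11.1 = 1.554 m/s
vL = r*wL = 0.14*9.9 = 1.386 m/s
v = (vR+vL)/2 = 1.47 m/s
omega = (vR-vL)/L = 0.6222 rad/s
linear velocity = 1.47 m/s


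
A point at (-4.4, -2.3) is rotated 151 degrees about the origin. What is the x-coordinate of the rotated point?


x' = x*cos(theta) - y*sin(theta)
cos(151 deg) = -0.8746, sin(151 deg) = 0.4848
x' = -4.4 * -0.8746 - -2.3 * 0.4848
= 3.8483 - -1.1151
= 4.9634


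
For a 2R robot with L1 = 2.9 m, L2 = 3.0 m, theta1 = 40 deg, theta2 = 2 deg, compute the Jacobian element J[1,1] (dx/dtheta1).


J[1,1] = -L1*sin(t1) - L2*sin(t1+t2)
= -2.9*sin(40) - 3.0*sin(42)
= -3.8715


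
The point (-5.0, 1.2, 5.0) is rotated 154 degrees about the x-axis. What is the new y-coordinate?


Rotation about x-axis: y' = y*cos(theta) - z*sin(theta)
= 1.2 * -0.8988 - 5.0 * 0.4384
= -3.2704


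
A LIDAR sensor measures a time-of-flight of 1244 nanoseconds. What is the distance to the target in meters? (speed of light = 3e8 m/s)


tof = 1244 ns = 1.244e-06 s
dist = c * tof / 2
= 3e8 * 1.244e-06 / 2
= 186.6 m


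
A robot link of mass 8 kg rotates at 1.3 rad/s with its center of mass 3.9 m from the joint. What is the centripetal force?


F = m * omega^2 * r
= 8 * 1.3^2 * 3.9
= 8 * 1.69 * 3.9
= 52.728 N


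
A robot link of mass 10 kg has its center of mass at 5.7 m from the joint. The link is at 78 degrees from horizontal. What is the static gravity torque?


tau = m*g*L*cos(angle)
= 10 * 9.81 * 5.7 * cos(78 deg)
= 10 * 9.81 * 5.7 * 0.2079
= 116.258 Nm


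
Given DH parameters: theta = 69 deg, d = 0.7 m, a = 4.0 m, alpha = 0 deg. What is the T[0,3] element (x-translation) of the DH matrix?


T[0,3] = a * cos(theta)
= 4.0 * cos(69 deg)
= 4.0 * 0.3584
= 1.4335


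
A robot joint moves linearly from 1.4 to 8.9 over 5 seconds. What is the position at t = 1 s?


s = t/T = 1/5 = 0.2
p(t) = p0 + (pf-p0)*s
= 1.4 + (8.9 - 1.4) * 0.2
= 2.9


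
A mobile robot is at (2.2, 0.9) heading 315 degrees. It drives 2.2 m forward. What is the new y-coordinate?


y_new = y0 + d*sin(theta)
= 0.9 + 2.2*sin(315)
= 0.9 + -1.5556
= -0.6556


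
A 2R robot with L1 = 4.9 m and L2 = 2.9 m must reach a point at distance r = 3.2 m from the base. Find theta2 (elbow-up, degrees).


cos(theta2) = (r^2 - L1^2 - L2^2) / (2*L1*L2)
cos(theta2) = (10.24 - 24.01 - 8.41) / 28.42
cos(theta2) = -0.780436
theta2 = 141.3005 degrees


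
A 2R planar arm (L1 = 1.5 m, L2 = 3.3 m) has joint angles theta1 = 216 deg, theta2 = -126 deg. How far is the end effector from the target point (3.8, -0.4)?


End effector via forward kinematics:
x = L1*cos(t1) + L2*cos(t1+t2) = -1.2135
y = L1*sin(t1) + L2*sin(t1+t2) = 2.4183
Distance to target:
d = sqrt((3.8 - -1.2135)^2 + (-0.4 - 2.4183)^2)
= sqrt(25.1354 + 7.9429)
= 5.7514 m


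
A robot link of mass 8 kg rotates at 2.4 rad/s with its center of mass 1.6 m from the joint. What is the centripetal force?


F = m * omega^2 * r
= 8 * 2.4^2 * 1.6
= 8 * 5.76 * 1.6
= 73.728 N


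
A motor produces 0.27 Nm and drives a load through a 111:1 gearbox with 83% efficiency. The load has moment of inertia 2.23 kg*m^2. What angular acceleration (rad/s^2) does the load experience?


tau_out = tau_motor * N * eta
= 0.27 * 111 * 0.83 = 24.8751 Nm
alpha = tau_out / I = 24.8751 / 2.23
= 11.1548 rad/s^2


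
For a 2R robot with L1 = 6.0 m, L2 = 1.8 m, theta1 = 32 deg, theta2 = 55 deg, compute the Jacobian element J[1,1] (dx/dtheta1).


J[1,1] = -L1*sin(t1) - L2*sin(t1+t2)
= -6.0*sin(32) - 1.8*sin(87)
= -4.977


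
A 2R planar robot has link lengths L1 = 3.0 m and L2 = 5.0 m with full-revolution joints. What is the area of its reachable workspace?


r_max = L1 + L2 = 8.0 m
r_min = |L1 - L2| = 2.0 m
Area = pi*(r_max^2 - r_min^2)
= pi*(64.0 - 4.0)
= pi * 60.0
= 188.4956 m^2


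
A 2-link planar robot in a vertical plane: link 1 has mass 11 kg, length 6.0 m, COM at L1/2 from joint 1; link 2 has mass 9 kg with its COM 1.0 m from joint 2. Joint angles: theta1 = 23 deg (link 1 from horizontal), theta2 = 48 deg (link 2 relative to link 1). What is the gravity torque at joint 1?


Horizontal distance from joint 1 to link-1 COM:
  x_c1 = (L1/2)*cos(t1) = 3.0 * 0.9205 = 2.7615 m
Horizontal distance from joint 1 to link-2 COM:
  x_c2 = L1*cos(t1) + Lc2*cos(t1+t2)
       = 6.0*0.9205 + 1.0*0.3256 = 5.8486 m
tau1 = m1*g*x_c1 + m2*g*x_c2
     = 11*9.81*2.7615 + 9*9.81*5.8486
     = 297.995 + 516.3727
     = 814.3677 Nm


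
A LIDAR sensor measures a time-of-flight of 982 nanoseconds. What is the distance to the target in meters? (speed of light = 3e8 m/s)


tof = 982 ns = 9.82e-07 s
dist = c * tof / 2
= 3e8 * 9.82e-07 / 2
= 147.3 m


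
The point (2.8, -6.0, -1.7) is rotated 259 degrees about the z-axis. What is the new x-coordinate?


Rotation about z-axis: x' = x*cos(theta) - y*sin(theta)
= 2.8 * -0.1908 - -6.0 * -0.9816
= -6.424


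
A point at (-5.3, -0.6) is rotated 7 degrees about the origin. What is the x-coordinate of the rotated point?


x' = x*cos(theta) - y*sin(theta)
cos(7 deg) = 0.9925, sin(7 deg) = 0.1219
x' = -5.3 * 0.9925 - -0.6 * 0.1219
= -5.2605 - -0.0731
= -5.1874


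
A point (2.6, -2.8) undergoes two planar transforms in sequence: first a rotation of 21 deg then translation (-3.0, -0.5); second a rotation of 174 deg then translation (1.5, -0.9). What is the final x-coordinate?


After transform 1:
x1 = cos(21)*2.6 - sin(21)*-2.8 + -3.0 = 0.4307
y1 = sin(21)*2.6 + cos(21)*-2.8 + -0.5 = -2.1823
After transform 2:
x2 = cos(174)*0.4307 - sin(174)*-2.1823 + 1.5
= 1.2997


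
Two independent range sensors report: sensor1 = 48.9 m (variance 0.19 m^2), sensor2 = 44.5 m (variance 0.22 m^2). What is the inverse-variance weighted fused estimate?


w1 = (1/var1) / (1/var1 + 1/var2)
   = 5.2632 / (5.2632 + 4.5455) = 0.5366
w2 = 1 - w1 = 0.4634
fused = w1*s1 + w2*s2 = 26.239 + 20.622
= 46.861 m


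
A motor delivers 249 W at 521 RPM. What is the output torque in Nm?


omega = 521 * 2*pi/60 = 54.559 rad/s
tau = P / omega = 249 / 54.559
= 4.5639 Nm


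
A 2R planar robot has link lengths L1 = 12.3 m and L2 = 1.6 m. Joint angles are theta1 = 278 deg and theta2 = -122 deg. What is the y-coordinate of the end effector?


Convert angles to radians: theta1 = 4.852, theta2 = -2.1293
y = L1*sin(theta1) + L2*sin(theta1+theta2)
y = -12.1803 + 0.6508
y = -11.5295


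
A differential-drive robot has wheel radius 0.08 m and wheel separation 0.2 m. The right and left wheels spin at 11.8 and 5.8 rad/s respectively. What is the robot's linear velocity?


vR = r*wR = 0.08*11.8 = 0.944 m/s
vL = r*wL = 0.08*5.8 = 0.464 m/s
v = (vR+vL)/2 = 0.704 m/s
omega = (vR-vL)/L = 2.4 rad/s
linear velocity = 0.704 m/s


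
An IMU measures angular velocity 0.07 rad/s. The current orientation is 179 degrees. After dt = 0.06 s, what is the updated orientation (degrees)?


delta_theta = w * dt = 0.07 * 0.06 = 0.0042 rad
= 0.2406 deg
theta_new = 179 + 0.2406 = 179.2406 deg


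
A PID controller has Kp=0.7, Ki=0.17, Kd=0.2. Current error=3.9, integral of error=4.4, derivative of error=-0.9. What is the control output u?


u = Kp*e + Ki*int(e) + Kd*de/dt
= 0.7*3.9 + 0.17*4.4 + 0.2*(-0.9)
= 2.73 + 0.748 + -0.18
= 3.298


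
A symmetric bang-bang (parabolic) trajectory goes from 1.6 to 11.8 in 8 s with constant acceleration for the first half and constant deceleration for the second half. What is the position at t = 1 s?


Symmetric rest-to-rest: each phase covers (pf-p0)/2 in time T/2. 0.5*a*(T/2)^2 = (pf-p0)/2 => a = 4*(pf-p0)/T^2
a = 4*(11.8-1.6)/8^2 = 0.6375
t = 1 is in the acceleration phase (t <= T/2).
p = p0 + 0.5*a*t^2 = 1.6 + 0.5*0.6375*1^2
= 1.9188


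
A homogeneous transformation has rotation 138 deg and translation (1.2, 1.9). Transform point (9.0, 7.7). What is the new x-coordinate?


x' = cos(theta)*px - sin(theta)*py + tx
= -0.7431*9.0 - 0.6691*7.7 + 1.2
= -10.6406


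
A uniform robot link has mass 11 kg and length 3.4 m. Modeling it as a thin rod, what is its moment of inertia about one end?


I = (1/3) * m * L^2
= (1/3) * 11 * 3.4^2
= 0.333333 * 11 * 11.56
= 42.3867 kg*m^2


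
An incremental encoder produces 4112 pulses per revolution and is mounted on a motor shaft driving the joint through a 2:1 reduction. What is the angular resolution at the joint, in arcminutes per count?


counts per rev = 4112
effective counts at joint = 4112 * 2 = 8224
resolution = 360*60 / 8224
= 2.6265 arcmin/count


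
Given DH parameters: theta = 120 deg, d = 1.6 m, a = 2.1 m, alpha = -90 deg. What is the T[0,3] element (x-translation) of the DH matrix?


T[0,3] = a * cos(theta)
= 2.1 * cos(120 deg)
= 2.1 * -0.5
= -1.05


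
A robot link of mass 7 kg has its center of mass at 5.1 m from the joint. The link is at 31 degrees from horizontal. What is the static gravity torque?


tau = m*g*L*cos(angle)
= 7 * 9.81 * 5.1 * cos(31 deg)
= 7 * 9.81 * 5.1 * 0.8572
= 300.1946 Nm


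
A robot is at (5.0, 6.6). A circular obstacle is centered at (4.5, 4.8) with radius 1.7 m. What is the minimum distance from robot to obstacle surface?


center_dist = sqrt((5.0-4.5)^2 + (6.6-4.8)^2)
= sqrt(0.25 + 3.24)
= 1.8682
min_dist = center_dist - radius = 1.8682 - 1.7 = 0.1682 m


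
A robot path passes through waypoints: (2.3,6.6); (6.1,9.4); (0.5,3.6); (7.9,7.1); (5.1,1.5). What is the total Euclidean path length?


Segment lengths:
  seg1 = sqrt((3.8)^2 + (2.8)^2) = 4.7202
  seg2 = sqrt((-5.6)^2 + (-5.8)^2) = 8.0623
  seg3 = sqrt((7.4)^2 + (3.5)^2) = 8.186
  seg4 = sqrt((-2.8)^2 + (-5.6)^2) = 6.261
Total = 27.2294


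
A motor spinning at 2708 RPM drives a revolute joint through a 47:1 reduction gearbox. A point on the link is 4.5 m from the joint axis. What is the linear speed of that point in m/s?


omega_motor = 2708 * 2*pi/60 = 283.5811 rad/s
omega_joint = omega_motor / 47 = 6.0336 rad/s
v = omega_joint * r = 6.0336 * 4.5
= 27.1514 m/s


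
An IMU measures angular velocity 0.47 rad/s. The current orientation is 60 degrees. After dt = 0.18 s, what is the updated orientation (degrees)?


delta_theta = w * dt = 0.47 * 0.18 = 0.0846 rad
= 4.8472 deg
theta_new = 60 + 4.8472 = 64.8472 deg


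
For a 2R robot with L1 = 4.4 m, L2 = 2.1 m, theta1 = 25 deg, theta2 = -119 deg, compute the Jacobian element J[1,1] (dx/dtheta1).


J[1,1] = -L1*sin(t1) - L2*sin(t1+t2)
= -4.4*sin(25) - 2.1*sin(-94)
= 0.2354


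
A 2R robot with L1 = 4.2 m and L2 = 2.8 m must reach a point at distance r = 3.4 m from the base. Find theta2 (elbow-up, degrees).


cos(theta2) = (r^2 - L1^2 - L2^2) / (2*L1*L2)
cos(theta2) = (11.56 - 17.64 - 7.84) / 23.52
cos(theta2) = -0.591837
theta2 = 126.2875 degrees


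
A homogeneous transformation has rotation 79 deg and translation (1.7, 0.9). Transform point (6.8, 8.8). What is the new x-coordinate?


x' = cos(theta)*px - sin(theta)*py + tx
= 0.1908*6.8 - 0.9816*8.8 + 1.7
= -5.6408


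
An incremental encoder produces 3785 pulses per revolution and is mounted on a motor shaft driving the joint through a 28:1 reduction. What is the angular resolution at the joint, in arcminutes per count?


counts per rev = 3785
effective counts at joint = 3785 * 28 = 105980
resolution = 360*60 / 105980
= 0.2038 arcmin/count


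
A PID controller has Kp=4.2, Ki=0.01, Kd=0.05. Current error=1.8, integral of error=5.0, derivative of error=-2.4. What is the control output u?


u = Kp*e + Ki*int(e) + Kd*de/dt
= 4.2*1.8 + 0.01*5.0 + 0.05*(-2.4)
= 7.56 + 0.05 + -0.12
= 7.49


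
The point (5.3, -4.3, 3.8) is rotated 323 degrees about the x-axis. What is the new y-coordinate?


Rotation about x-axis: y' = y*cos(theta) - z*sin(theta)
= -4.3 * 0.7986 - 3.8 * -0.6018
= -1.1472


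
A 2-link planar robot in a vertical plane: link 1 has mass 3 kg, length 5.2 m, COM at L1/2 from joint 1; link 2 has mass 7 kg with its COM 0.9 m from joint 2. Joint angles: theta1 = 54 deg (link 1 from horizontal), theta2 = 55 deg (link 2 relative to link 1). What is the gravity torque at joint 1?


Horizontal distance from joint 1 to link-1 COM:
  x_c1 = (L1/2)*cos(t1) = 2.6 * 0.5878 = 1.5282 m
Horizontal distance from joint 1 to link-2 COM:
  x_c2 = L1*cos(t1) + Lc2*cos(t1+t2)
       = 5.2*0.5878 + 0.9*-0.3256 = 2.7635 m
tau1 = m1*g*x_c1 + m2*g*x_c2
     = 3*9.81*1.5282 + 7*9.81*2.7635
     = 44.9762 + 189.7676
     = 234.7438 Nm


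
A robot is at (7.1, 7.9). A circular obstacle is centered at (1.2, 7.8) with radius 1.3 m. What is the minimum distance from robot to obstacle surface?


center_dist = sqrt((7.1-1.2)^2 + (7.9-7.8)^2)
= sqrt(34.81 + 0.01)
= 5.9008
min_dist = center_dist - radius = 5.9008 - 1.3 = 4.6008 m


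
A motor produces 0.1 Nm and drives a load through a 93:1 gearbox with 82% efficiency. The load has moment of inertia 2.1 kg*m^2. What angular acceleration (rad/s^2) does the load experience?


tau_out = tau_motor * N * eta
= 0.1 * 93 * 0.82 = 7.626 Nm
alpha = tau_out / I = 7.626 / 2.1
= 3.6314 rad/s^2


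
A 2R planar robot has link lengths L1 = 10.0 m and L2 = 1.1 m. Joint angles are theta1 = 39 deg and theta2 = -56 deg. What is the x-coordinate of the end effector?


Convert angles to radians: theta1 = 0.6807, theta2 = -0.9774
x = L1*cos(theta1) + L2*cos(theta1+theta2)
x = 7.7715 + 1.0519
x = 8.8234


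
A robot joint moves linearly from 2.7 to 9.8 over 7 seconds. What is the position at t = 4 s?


s = t/T = 4/7 = 0.5714
p(t) = p0 + (pf-p0)*s
= 2.7 + (9.8 - 2.7) * 0.5714
= 6.7571


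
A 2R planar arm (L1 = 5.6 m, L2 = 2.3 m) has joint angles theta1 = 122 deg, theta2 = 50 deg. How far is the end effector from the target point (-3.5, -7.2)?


End effector via forward kinematics:
x = L1*cos(t1) + L2*cos(t1+t2) = -5.2452
y = L1*sin(t1) + L2*sin(t1+t2) = 5.0692
Distance to target:
d = sqrt((-3.5 - -5.2452)^2 + (-7.2 - 5.0692)^2)
= sqrt(3.0456 + 150.5325)
= 12.3927 m


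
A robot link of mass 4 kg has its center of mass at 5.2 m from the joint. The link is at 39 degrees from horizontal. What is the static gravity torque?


tau = m*g*L*cos(angle)
= 4 * 9.81 * 5.2 * cos(39 deg)
= 4 * 9.81 * 5.2 * 0.7771
= 158.5751 Nm


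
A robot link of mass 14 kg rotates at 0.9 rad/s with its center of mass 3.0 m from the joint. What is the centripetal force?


F = m * omega^2 * r
= 14 * 0.9^2 * 3.0
= 14 * 0.81 * 3.0
= 34.02 N


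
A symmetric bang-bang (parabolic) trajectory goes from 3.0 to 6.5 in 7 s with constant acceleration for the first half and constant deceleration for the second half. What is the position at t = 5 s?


Symmetric rest-to-rest: each phase covers (pf-p0)/2 in time T/2. 0.5*a*(T/2)^2 = (pf-p0)/2 => a = 4*(pf-p0)/T^2
a = 4*(6.5-3.0)/7^2 = 0.2857
t = 5 is in the deceleration phase (t > T/2).
p = pf - 0.5*a*(T-t)^2 = 6.5 - 0.5*0.2857*2^2
= 5.9286


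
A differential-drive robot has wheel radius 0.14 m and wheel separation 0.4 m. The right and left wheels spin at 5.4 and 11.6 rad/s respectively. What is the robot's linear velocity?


vR = r*wR = 0.14*5.4 = 0.756 m/s
vL = r*wL = 0.14*11.6 = 1.624 m/s
v = (vR+vL)/2 = 1.19 m/s
omega = (vR-vL)/L = -2.17 rad/s
linear velocity = 1.19 m/s


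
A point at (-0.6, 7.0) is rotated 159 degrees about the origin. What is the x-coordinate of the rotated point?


x' = x*cos(theta) - y*sin(theta)
cos(159 deg) = -0.9336, sin(159 deg) = 0.3584
x' = -0.6 * -0.9336 - 7.0 * 0.3584
= 0.5601 - 2.5086
= -1.9484


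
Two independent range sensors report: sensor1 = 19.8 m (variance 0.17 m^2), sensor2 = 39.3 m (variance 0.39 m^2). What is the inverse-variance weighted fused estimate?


w1 = (1/var1) / (1/var1 + 1/var2)
   = 5.8824 / (5.8824 + 2.5641) = 0.6964
w2 = 1 - w1 = 0.3036
fused = w1*s1 + w2*s2 = 13.7893 + 11.9304
= 25.7196 m


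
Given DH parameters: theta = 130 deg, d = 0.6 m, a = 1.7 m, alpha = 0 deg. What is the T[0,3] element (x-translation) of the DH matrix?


T[0,3] = a * cos(theta)
= 1.7 * cos(130 deg)
= 1.7 * -0.6428
= -1.0927


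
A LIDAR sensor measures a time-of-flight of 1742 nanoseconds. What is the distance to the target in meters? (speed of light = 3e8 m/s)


tof = 1742 ns = 1.742e-06 s
dist = c * tof / 2
= 3e8 * 1.742e-06 / 2
= 261.3 m


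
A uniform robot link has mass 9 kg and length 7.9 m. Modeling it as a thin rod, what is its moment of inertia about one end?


I = (1/3) * m * L^2
= (1/3) * 9 * 7.9^2
= 0.333333 * 9 * 62.41
= 187.23 kg*m^2


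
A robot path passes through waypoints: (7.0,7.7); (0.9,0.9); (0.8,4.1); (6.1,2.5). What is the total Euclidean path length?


Segment lengths:
  seg1 = sqrt((-6.1)^2 + (-6.8)^2) = 9.1351
  seg2 = sqrt((-0.1)^2 + (3.2)^2) = 3.2016
  seg3 = sqrt((5.3)^2 + (-1.6)^2) = 5.5362
Total = 17.8729


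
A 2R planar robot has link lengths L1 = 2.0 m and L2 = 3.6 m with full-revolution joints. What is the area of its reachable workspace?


r_max = L1 + L2 = 5.6 m
r_min = |L1 - L2| = 1.6 m
Area = pi*(r_max^2 - r_min^2)
= pi*(31.36 - 2.56)
= pi * 28.8
= 90.4779 m^2


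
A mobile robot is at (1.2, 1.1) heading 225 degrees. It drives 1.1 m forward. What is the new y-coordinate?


y_new = y0 + d*sin(theta)
= 1.1 + 1.1*sin(225)
= 1.1 + -0.7778
= 0.3222


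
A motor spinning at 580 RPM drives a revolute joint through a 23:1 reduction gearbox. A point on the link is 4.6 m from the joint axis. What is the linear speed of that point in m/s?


omega_motor = 580 * 2*pi/60 = 60.7375 rad/s
omega_joint = omega_motor / 23 = 2.6408 rad/s
v = omega_joint * r = 2.6408 * 4.6
= 12.1475 m/s


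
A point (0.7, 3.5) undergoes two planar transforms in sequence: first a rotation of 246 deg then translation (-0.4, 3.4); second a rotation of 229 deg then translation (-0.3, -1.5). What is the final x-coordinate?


After transform 1:
x1 = cos(246)*0.7 - sin(246)*3.5 + -0.4 = 2.5127
y1 = sin(246)*0.7 + cos(246)*3.5 + 3.4 = 1.3369
After transform 2:
x2 = cos(229)*2.5127 - sin(229)*1.3369 + -0.3
= -0.9395


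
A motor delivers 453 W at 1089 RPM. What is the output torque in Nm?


omega = 1089 * 2*pi/60 = 114.0398 rad/s
tau = P / omega = 453 / 114.0398
= 3.9723 Nm


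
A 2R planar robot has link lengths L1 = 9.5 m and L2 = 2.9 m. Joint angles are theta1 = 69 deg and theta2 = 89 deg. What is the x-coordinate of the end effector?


Convert angles to radians: theta1 = 1.2043, theta2 = 1.5533
x = L1*cos(theta1) + L2*cos(theta1+theta2)
x = 3.4045 + -2.6888
x = 0.7157


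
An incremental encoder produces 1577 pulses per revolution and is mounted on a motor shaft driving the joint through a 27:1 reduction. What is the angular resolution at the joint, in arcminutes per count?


counts per rev = 1577
effective counts at joint = 1577 * 27 = 42579
resolution = 360*60 / 42579
= 0.5073 arcmin/count


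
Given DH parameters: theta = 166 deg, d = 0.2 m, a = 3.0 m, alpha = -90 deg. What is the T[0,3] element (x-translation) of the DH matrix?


T[0,3] = a * cos(theta)
= 3.0 * cos(166 deg)
= 3.0 * -0.9703
= -2.9109


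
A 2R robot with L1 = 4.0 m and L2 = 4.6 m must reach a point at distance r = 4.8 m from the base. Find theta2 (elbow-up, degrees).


cos(theta2) = (r^2 - L1^2 - L2^2) / (2*L1*L2)
cos(theta2) = (23.04 - 16.0 - 21.16) / 36.8
cos(theta2) = -0.383696
theta2 = 112.5628 degrees


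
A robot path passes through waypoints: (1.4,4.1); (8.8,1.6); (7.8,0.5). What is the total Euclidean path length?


Segment lengths:
  seg1 = sqrt((7.4)^2 + (-2.5)^2) = 7.8109
  seg2 = sqrt((-1.0)^2 + (-1.1)^2) = 1.4866
Total = 9.2975


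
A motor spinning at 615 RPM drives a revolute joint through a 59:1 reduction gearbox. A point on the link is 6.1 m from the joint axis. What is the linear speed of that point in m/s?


omega_motor = 615 * 2*pi/60 = 64.4026 rad/s
omega_joint = omega_motor / 59 = 1.0916 rad/s
v = omega_joint * r = 1.0916 * 6.1
= 6.6586 m/s


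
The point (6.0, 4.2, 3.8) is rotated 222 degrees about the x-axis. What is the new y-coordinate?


Rotation about x-axis: y' = y*cos(theta) - z*sin(theta)
= 4.2 * -0.7431 - 3.8 * -0.6691
= -0.5785


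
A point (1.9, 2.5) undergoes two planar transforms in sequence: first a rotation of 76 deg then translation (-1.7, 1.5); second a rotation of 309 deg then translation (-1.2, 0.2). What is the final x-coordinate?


After transform 1:
x1 = cos(76)*1.9 - sin(76)*2.5 + -1.7 = -3.6661
y1 = sin(76)*1.9 + cos(76)*2.5 + 1.5 = 3.9484
After transform 2:
x2 = cos(309)*-3.6661 - sin(309)*3.9484 + -1.2
= -0.4387


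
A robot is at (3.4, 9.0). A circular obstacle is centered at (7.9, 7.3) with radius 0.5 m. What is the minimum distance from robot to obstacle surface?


center_dist = sqrt((3.4-7.9)^2 + (9.0-7.3)^2)
= sqrt(20.25 + 2.89)
= 4.8104
min_dist = center_dist - radius = 4.8104 - 0.5 = 4.3104 m


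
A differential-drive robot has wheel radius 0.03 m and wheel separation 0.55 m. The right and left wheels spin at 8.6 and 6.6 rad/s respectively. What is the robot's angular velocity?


vR = r*wR = 0.03*8.6 = 0.258 m/s
vL = r*wL = 0.03*6.6 = 0.198 m/s
v = (vR+vL)/2 = 0.228 m/s
omega = (vR-vL)/L = 0.1091 rad/s
angular velocity = 0.1091 rad/s


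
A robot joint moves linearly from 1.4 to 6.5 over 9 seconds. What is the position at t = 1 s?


s = t/T = 1/9 = 0.1111
p(t) = p0 + (pf-p0)*s
= 1.4 + (6.5 - 1.4) * 0.1111
= 1.9667


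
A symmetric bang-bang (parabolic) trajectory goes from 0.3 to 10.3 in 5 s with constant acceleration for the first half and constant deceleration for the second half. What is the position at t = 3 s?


Symmetric rest-to-rest: each phase covers (pf-p0)/2 in time T/2. 0.5*a*(T/2)^2 = (pf-p0)/2 => a = 4*(pf-p0)/T^2
a = 4*(10.3-0.3)/5^2 = 1.6
t = 3 is in the deceleration phase (t > T/2).
p = pf - 0.5*a*(T-t)^2 = 10.3 - 0.5*1.6*2^2
= 7.1


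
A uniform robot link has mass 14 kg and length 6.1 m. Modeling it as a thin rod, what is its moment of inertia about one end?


I = (1/3) * m * L^2
= (1/3) * 14 * 6.1^2
= 0.333333 * 14 * 37.21
= 173.6467 kg*m^2


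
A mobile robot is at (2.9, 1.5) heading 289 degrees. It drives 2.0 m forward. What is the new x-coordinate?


x_new = x0 + d*cos(theta)
= 2.9 + 2.0*cos(289)
= 2.9 + 0.6511
= 3.5511


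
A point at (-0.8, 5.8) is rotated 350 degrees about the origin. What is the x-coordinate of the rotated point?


x' = x*cos(theta) - y*sin(theta)
cos(350 deg) = 0.9848, sin(350 deg) = -0.1736
x' = -0.8 * 0.9848 - 5.8 * -0.1736
= -0.7878 - -1.0072
= 0.2193


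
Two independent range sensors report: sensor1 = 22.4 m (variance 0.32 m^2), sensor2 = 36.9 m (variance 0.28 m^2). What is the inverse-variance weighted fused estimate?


w1 = (1/var1) / (1/var1 + 1/var2)
   = 3.125 / (3.125 + 3.5714) = 0.4667
w2 = 1 - w1 = 0.5333
fused = w1*s1 + w2*s2 = 10.4533 + 19.68
= 30.1333 m


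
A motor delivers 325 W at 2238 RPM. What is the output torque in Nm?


omega = 2238 * 2*pi/60 = 234.3628 rad/s
tau = P / omega = 325 / 234.3628
= 1.3867 Nm


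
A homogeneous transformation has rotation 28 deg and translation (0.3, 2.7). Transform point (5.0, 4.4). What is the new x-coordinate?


x' = cos(theta)*px - sin(theta)*py + tx
= 0.8829*5.0 - 0.4695*4.4 + 0.3
= 2.6491


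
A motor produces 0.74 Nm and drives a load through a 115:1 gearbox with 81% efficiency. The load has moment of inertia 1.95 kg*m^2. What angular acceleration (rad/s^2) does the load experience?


tau_out = tau_motor * N * eta
= 0.74 * 115 * 0.81 = 68.931 Nm
alpha = tau_out / I = 68.931 / 1.95
= 35.3492 rad/s^2


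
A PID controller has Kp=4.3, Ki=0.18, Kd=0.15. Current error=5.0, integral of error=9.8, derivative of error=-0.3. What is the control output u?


u = Kp*e + Ki*int(e) + Kd*de/dt
= 4.3*5.0 + 0.18*9.8 + 0.15*(-0.3)
= 21.5 + 1.764 + -0.045
= 23.219


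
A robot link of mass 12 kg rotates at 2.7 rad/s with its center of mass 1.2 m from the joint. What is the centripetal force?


F = m * omega^2 * r
= 12 * 2.7^2 * 1.2
= 12 * 7.29 * 1.2
= 104.976 N


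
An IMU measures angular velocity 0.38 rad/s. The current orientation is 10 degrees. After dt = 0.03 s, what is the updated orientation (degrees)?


delta_theta = w * dt = 0.38 * 0.03 = 0.0114 rad
= 0.6532 deg
theta_new = 10 + 0.6532 = 10.6532 deg


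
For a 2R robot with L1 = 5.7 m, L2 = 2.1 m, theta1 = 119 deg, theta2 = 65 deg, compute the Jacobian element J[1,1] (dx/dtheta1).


J[1,1] = -L1*sin(t1) - L2*sin(t1+t2)
= -5.7*sin(119) - 2.1*sin(184)
= -4.8388


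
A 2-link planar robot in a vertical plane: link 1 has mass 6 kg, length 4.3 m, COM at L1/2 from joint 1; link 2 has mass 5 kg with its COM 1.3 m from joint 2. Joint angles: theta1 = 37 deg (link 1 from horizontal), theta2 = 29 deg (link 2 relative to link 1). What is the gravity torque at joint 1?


Horizontal distance from joint 1 to link-1 COM:
  x_c1 = (L1/2)*cos(t1) = 2.15 * 0.7986 = 1.7171 m
Horizontal distance from joint 1 to link-2 COM:
  x_c2 = L1*cos(t1) + Lc2*cos(t1+t2)
       = 4.3*0.7986 + 1.3*0.4067 = 3.9629 m
tau1 = m1*g*x_c1 + m2*g*x_c2
     = 6*9.81*1.7171 + 5*9.81*3.9629
     = 101.0665 + 194.3798
     = 295.4463 Nm


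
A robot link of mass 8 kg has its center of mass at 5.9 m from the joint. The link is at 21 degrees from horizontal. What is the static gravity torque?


tau = m*g*L*cos(angle)
= 8 * 9.81 * 5.9 * cos(21 deg)
= 8 * 9.81 * 5.9 * 0.9336
= 432.2776 Nm


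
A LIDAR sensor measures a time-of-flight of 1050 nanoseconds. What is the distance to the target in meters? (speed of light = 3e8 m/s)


tof = 1050 ns = 1.05e-06 s
dist = c * tof / 2
= 3e8 * 1.05e-06 / 2
= 157.5 m
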